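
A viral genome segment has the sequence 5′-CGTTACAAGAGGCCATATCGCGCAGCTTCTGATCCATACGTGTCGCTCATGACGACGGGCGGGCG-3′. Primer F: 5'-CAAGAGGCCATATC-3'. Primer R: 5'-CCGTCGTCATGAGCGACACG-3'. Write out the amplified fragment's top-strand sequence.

Forward primer CAAGAGGCCATATC is found on the top strand at positions 6–19.
The reverse primer's reverse complement is CGTGTCGCTCATGACGACGG, which matches the template at positions 39–58.
The product is the template from position 6 through 58 (53 bp).

5'-CAAGAGGCCATATCGCGCAGCTTCTGATCCATACGTGTCGCTCATGACGACGG-3'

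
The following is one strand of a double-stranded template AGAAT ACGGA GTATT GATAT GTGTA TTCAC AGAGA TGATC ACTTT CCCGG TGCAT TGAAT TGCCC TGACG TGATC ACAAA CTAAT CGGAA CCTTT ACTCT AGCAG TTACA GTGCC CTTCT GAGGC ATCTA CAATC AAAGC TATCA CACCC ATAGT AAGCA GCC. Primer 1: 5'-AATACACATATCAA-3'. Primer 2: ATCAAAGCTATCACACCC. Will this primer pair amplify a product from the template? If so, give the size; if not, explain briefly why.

Primer 1 (AATACACATATCAA) has reverse complement TTGATATGTGTATT, which matches the top strand at positions 14–27; primer 1 anneals to the top strand there with its 3' end pointing upstream toward position 14.
Primer 2 (ATCAAAGCTATCACACCC) matches the top strand directly at positions 133–150; it anneals to the bottom strand with its 3' end pointing downstream toward position 150.
The 3' ends diverge (primer 1 extends toward position 1, primer 2 toward position 163), so the primers never converge on a shared product.

No product — the primers' 3' ends point away from each other.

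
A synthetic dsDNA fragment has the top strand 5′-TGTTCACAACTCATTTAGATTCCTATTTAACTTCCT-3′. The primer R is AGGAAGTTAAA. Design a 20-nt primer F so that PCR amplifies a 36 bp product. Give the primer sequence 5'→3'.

5'-TGTTCACAACTCATTTAGAT-3'

The reverse primer's reverse complement TTTAACTTCCT matches the template at positions 26–36, so the product ends at position 36.
A 36 bp product then starts at position 36 − 36 + 1 = 1.
The forward primer is identical to the top strand there: TGTTCACAACTCATTTAGAT.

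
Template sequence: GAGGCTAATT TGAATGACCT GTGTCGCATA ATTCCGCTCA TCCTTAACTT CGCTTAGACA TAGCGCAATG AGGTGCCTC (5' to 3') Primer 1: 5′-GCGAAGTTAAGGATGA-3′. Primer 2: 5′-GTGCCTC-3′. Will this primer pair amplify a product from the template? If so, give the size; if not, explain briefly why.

Primer 1 (GCGAAGTTAAGGATGA) has reverse complement TCATCCTTAACTTCGC, which matches the top strand at positions 38–53; primer 1 anneals to the top strand there with its 3' end pointing upstream toward position 38.
Primer 2 (GTGCCTC) matches the top strand directly at positions 73–79; it anneals to the bottom strand with its 3' end pointing downstream toward position 79.
The 3' ends diverge (primer 1 extends toward position 1, primer 2 toward position 79), so the primers never converge on a shared product.

No product — the primers' 3' ends point away from each other.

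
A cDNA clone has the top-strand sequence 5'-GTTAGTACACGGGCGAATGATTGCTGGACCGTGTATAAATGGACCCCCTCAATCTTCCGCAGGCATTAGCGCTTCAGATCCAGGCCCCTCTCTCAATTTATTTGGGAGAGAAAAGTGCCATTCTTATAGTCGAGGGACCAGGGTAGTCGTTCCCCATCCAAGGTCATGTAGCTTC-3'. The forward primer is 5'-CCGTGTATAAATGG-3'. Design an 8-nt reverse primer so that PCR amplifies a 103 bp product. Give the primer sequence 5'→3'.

The forward primer binds at positions 29–42, so a 103 bp product ends at position 29 + 103 − 1 = 131.
The reverse primer anneals to the top strand over positions 124–131, i.e. to TTATAGTC.
Its sequence written 5'→3' is the reverse complement: GACTATAA.

5'-GACTATAA-3'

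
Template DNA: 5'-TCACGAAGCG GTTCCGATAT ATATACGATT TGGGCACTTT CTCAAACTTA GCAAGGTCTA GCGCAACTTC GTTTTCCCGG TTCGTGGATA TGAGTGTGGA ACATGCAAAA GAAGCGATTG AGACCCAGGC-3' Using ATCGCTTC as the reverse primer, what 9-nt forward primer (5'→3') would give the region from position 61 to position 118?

5'-GCGCAACTT-3'

The reverse primer's reverse complement GAAGCGAT matches the template at positions 111–118; the product starts at position 61.
The forward primer is identical to the top strand over positions 61–69: GCGCAACTT.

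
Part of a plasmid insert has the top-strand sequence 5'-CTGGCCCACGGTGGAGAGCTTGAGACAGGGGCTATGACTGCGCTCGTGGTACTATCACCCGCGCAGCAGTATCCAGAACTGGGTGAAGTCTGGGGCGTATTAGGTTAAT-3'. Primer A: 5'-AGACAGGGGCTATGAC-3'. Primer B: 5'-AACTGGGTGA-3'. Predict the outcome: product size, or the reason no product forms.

No product — both primers anneal to the same strand and extend in the same direction.

Primer A (AGACAGGGGCTATGAC) matches the top strand at positions 23–38 (3' end points downstream).
Primer B (AACTGGGTGA) also matches the top strand directly, at positions 77–86 — its reverse complement TCACCCAGTT is not present.
Both primers anneal to the bottom strand with 3' ends pointing the same way, so neither can prime synthesis back toward the other.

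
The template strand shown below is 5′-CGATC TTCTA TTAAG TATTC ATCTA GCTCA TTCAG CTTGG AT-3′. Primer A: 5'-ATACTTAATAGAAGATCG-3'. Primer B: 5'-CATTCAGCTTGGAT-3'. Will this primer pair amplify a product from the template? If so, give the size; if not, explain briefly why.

Primer A (ATACTTAATAGAAGATCG) has reverse complement CGATCTTCTATTAAGTAT, which matches the top strand at positions 1–18; primer A anneals to the top strand there with its 3' end pointing upstream toward position 1.
Primer B (CATTCAGCTTGGAT) matches the top strand directly at positions 29–42; it anneals to the bottom strand with its 3' end pointing downstream toward position 42.
The 3' ends diverge (primer A extends toward position 1, primer B toward position 42), so the primers never converge on a shared product.

No product — the primers' 3' ends point away from each other.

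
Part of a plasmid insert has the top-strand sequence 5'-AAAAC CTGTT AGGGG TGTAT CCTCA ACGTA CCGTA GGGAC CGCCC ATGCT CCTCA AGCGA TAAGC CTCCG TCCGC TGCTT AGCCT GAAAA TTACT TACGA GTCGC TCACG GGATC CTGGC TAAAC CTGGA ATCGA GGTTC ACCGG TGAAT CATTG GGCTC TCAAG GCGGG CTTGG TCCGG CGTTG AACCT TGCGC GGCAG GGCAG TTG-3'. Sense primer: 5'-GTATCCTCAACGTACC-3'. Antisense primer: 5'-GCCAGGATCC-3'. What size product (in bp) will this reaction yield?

Scanning the template, GTATCCTCAACGTACC occurs at positions 17–32; this primer anneals to the bottom strand there with its 3' end pointing downstream.
Reverse complement of the reverse primer: GGATCCTGGC. This occurs on the top strand at positions 111–120.
The product runs from position 17 to position 120, so its length is 120 − 17 + 1 = 104 bp.

104 bp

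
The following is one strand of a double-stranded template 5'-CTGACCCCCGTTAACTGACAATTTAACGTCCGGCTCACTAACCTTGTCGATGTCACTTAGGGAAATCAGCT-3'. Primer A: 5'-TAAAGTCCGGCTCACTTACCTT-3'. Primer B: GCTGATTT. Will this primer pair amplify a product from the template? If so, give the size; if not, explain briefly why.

No product — primer A has no binding site in the template.

Primer A (TAAAGTCCGGCTCACTTACCTT) does not match the top strand, and its reverse complement AAGGTAAGTGAGCCGGACTTTA does not match either.
With no annealing site for primer A, no amplification occurs.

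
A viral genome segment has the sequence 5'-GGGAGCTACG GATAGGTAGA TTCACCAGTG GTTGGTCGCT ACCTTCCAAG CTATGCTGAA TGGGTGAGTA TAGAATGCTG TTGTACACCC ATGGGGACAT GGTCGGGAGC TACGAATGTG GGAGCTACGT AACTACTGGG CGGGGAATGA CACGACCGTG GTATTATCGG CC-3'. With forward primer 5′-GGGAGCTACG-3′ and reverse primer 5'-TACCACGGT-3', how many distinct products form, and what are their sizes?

Three products: 163 bp, 59 bp, 44 bp

The forward primer GGGAGCTACG matches the top strand at positions 1–10, 105–114, 120–129.
The reverse primer's reverse complement is ACCGTGGTA, matching at positions 155–163.
Each forward site pairs with the reverse site to give a product ending at position 163: sizes 163, 59, 44 bp.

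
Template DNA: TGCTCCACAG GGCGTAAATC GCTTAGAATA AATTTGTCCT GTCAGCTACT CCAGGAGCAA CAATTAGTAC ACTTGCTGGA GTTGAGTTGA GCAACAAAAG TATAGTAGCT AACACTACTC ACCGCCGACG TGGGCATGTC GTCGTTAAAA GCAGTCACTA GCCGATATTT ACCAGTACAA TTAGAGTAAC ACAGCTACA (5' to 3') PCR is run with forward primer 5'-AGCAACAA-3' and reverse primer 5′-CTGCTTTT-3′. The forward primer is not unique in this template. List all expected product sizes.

The forward primer AGCAACAA matches the top strand at positions 56–63, 90–97.
The reverse primer's reverse complement is AAAAGCAG, matching at positions 147–154.
Each forward site pairs with the reverse site to give a product ending at position 154: sizes 99, 65 bp.

99 bp, 65 bp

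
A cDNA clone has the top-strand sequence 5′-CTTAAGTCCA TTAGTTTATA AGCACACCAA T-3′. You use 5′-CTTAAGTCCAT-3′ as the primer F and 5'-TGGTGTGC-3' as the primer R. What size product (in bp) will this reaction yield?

The forward primer matches the template at positions 1–11.
The reverse primer's reverse complement is GCACACCA, which matches the template at positions 22–29.
The product runs from position 1 to position 29, so its length is 29 − 1 + 1 = 29 bp.

29 bp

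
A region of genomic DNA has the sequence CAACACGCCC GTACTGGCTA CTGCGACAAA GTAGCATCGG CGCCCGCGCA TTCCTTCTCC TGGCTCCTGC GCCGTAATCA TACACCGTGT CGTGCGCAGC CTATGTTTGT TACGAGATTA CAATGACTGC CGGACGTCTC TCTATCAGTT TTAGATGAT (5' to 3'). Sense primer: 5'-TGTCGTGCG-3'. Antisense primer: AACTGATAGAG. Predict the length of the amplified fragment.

Scanning the template, TGTCGTGCG occurs at positions 88–96; this primer anneals to the bottom strand there with its 3' end pointing downstream.
Reverse complement of the reverse primer: CTCTATCAGTT. This occurs on the top strand at positions 140–150.
Amplicon spans positions 88–150: 63 bp.

63 bp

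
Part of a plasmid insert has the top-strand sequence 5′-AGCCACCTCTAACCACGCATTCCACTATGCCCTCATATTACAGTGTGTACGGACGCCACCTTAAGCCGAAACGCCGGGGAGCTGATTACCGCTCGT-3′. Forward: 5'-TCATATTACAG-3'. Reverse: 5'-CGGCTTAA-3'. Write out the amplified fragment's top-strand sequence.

5'-TCATATTACAGTGTGTACGGACGCCACCTTAAGCCG-3'

The forward primer matches the template at positions 33–43.
The reverse primer's reverse complement is TTAAGCCG, which matches the template at positions 61–68.
The product is the template from position 33 through 68 (36 bp).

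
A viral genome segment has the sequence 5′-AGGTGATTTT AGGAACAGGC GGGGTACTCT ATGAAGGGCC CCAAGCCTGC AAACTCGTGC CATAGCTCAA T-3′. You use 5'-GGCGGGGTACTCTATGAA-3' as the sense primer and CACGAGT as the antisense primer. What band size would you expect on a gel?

42 bp

Scanning the template, GGCGGGGTACTCTATGAA occurs at positions 18–35; this primer anneals to the bottom strand there with its 3' end pointing downstream.
The reverse primer's reverse complement is ACTCGTG, which matches the template at positions 53–59.
Product length = (reverse-primer end) − (forward-primer start) + 1 = 59 − 18 + 1 = 42 bp.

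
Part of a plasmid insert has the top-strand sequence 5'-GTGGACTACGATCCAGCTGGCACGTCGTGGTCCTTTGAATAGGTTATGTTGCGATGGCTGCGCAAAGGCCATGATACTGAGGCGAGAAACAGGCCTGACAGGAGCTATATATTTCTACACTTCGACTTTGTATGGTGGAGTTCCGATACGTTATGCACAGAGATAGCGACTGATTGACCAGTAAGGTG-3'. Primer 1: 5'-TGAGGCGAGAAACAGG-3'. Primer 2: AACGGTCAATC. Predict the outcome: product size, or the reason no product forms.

Primer 2 (AACGGTCAATC) does not match the top strand, and its reverse complement GATTGACCGTT does not match either.
With no annealing site for primer 2, no amplification occurs.

No product — primer 2 has no binding site in the template.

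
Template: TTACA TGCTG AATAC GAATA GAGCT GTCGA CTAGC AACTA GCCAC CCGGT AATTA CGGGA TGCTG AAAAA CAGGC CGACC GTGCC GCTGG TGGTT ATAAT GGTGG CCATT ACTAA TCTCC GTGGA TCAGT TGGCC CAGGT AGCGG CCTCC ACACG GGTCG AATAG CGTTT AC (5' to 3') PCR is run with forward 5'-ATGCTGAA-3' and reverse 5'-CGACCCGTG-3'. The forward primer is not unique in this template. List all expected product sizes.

156 bp, 101 bp

The forward primer ATGCTGAA matches the top strand at positions 5–12, 60–67.
The reverse primer's reverse complement is CACGGGTCG, matching at positions 152–160.
Each forward site pairs with the reverse site to give a product ending at position 160: sizes 156, 101 bp.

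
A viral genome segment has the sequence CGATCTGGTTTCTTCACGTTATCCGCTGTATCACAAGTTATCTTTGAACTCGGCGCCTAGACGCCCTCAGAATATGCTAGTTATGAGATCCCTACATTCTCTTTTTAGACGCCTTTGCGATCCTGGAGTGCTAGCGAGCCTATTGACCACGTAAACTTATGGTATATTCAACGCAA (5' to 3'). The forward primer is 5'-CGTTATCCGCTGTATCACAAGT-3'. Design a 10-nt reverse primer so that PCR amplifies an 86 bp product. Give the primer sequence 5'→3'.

The forward primer binds at positions 17–38, so an 86 bp product ends at position 17 + 86 − 1 = 102.
The reverse primer anneals to the top strand over positions 93–102, i.e. to TACATTCTCT.
Its sequence written 5'→3' is the reverse complement: AGAGAATGTA.

5'-AGAGAATGTA-3'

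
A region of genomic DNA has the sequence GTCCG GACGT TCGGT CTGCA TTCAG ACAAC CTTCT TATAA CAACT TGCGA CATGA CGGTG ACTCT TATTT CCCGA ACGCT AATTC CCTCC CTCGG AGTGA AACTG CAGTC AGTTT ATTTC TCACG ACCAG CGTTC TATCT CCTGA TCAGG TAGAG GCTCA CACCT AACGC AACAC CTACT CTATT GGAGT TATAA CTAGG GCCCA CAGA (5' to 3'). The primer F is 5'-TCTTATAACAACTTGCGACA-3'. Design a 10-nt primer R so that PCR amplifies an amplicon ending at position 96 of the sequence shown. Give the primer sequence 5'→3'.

The forward primer binds at positions 33–52; the product's 3' end on the top strand is position 96.
The reverse primer anneals to the top strand over positions 87–96, i.e. to CTCCCTCGGA.
Its sequence written 5'→3' is the reverse complement: TCCGAGGGAG.

5'-TCCGAGGGAG-3'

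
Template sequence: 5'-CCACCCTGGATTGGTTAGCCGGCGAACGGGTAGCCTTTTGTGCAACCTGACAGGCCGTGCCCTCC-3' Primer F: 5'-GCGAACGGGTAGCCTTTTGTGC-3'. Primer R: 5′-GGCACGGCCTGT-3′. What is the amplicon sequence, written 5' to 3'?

5'-GCGAACGGGTAGCCTTTTGTGCAACCTGACAGGCCGTGCC-3'

The forward primer matches the template at positions 22–43.
Reverse complement of the reverse primer: ACAGGCCGTGCC. This occurs on the top strand at positions 50–61.
The product is the template from position 22 through 61 (40 bp).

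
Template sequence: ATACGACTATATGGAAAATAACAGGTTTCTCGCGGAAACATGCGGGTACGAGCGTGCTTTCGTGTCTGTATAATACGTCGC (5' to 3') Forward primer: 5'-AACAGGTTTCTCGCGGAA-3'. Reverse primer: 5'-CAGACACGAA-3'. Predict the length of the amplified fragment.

49 bp

Scanning the template, AACAGGTTTCTCGCGGAA occurs at positions 20–37; this primer anneals to the bottom strand there with its 3' end pointing downstream.
Taking the reverse complement of CAGACACGAA gives TTCGTGTCTG, found at positions 59–68 on the template; the primer anneals here to the top strand with its 3' end pointing upstream.
Amplicon spans positions 20–68: 49 bp.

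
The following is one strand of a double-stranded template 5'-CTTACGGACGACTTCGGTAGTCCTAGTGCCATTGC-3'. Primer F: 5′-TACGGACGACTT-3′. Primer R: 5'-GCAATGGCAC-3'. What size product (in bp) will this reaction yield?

Forward primer TACGGACGACTT is found on the top strand at positions 3–14.
Taking the reverse complement of GCAATGGCAC gives GTGCCATTGC, found at positions 26–35 on the template; the primer anneals here to the top strand with its 3' end pointing upstream.
Amplicon spans positions 3–35: 33 bp.

33 bp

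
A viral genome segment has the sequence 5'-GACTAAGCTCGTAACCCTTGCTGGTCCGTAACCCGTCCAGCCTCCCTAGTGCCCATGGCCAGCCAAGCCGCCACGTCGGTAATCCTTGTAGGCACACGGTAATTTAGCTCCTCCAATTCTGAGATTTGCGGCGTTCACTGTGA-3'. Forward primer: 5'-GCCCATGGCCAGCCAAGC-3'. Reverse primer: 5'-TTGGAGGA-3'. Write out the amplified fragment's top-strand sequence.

Forward primer GCCCATGGCCAGCCAAGC is found on the top strand at positions 51–68.
The reverse primer's reverse complement is TCCTCCAA, which matches the template at positions 109–116.
The product is the template from position 51 through 116 (66 bp).

5'-GCCCATGGCCAGCCAAGCCGCCACGTCGGTAATCCTTGTAGGCACACGGTAATTTAGCTCCTCCAA-3'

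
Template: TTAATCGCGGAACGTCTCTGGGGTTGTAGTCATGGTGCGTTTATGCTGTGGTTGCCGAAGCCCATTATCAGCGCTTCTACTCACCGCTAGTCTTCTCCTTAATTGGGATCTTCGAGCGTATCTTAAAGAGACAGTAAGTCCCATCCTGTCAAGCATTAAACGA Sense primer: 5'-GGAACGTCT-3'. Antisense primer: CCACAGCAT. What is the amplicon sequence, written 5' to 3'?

5'-GGAACGTCTCTGGGGTTGTAGTCATGGTGCGTTTATGCTGTGG-3'

The forward primer matches the template at positions 9–17.
Taking the reverse complement of CCACAGCAT gives ATGCTGTGG, found at positions 43–51 on the template; the primer anneals here to the top strand with its 3' end pointing upstream.
The product is the template from position 9 through 51 (43 bp).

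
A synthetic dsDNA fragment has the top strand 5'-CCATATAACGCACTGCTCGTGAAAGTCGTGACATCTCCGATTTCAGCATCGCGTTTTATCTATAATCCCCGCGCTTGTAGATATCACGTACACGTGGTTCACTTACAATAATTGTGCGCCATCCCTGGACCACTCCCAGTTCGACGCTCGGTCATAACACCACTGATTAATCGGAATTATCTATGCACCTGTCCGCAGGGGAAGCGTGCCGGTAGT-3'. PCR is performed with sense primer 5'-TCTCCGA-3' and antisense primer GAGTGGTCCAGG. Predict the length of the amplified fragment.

The forward primer matches the template at positions 34–40.
Taking the reverse complement of GAGTGGTCCAGG gives CCTGGACCACTC, found at positions 124–135 on the template; the primer anneals here to the top strand with its 3' end pointing upstream.
Product length = (reverse-primer end) − (forward-primer start) + 1 = 135 − 34 + 1 = 102 bp.

102 bp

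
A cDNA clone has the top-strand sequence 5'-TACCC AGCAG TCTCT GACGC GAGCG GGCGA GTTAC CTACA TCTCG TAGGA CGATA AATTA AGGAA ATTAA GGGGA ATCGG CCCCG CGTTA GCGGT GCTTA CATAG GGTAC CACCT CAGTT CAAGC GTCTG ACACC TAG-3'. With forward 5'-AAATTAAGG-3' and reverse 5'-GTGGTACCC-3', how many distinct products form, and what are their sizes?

Two products: 59 bp, 50 bp

The forward primer AAATTAAGG matches the top strand at positions 55–63, 64–72.
The reverse primer's reverse complement is GGGTACCAC, matching at positions 105–113.
Each forward site pairs with the reverse site to give a product ending at position 113: sizes 59, 50 bp.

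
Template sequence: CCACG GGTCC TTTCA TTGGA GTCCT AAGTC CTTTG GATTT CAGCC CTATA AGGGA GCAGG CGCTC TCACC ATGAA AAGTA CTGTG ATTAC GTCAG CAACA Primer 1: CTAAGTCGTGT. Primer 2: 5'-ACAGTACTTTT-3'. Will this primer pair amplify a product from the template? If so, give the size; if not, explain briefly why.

Primer 1 (CTAAGTCGTGT) does not match the top strand, and its reverse complement ACACGACTTAG does not match either.
With no annealing site for primer 1, no amplification occurs.

No product — primer 1 has no binding site in the template.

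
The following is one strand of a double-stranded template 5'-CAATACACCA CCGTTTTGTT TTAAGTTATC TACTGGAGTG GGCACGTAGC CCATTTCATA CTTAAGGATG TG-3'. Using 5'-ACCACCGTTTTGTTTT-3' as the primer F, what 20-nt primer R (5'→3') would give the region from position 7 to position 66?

5'-CTTAAGTATGAAATGGGCTA-3'

The product's 3' end on the top strand is position 66.
The reverse primer anneals to the top strand over positions 47–66, i.e. to TAGCCCATTTCATACTTAAG.
Its sequence written 5'→3' is the reverse complement: CTTAAGTATGAAATGGGCTA.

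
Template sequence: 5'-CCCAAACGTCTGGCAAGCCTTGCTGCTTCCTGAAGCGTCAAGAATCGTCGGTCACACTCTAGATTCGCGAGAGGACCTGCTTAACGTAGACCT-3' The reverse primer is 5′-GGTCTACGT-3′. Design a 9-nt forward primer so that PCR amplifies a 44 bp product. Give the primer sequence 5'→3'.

The reverse primer's reverse complement ACGTAGACC matches the template at positions 84–92, so the product ends at position 92.
A 44 bp product then starts at position 92 − 44 + 1 = 49.
The forward primer is identical to the top strand there: CGGTCACAC.

5'-CGGTCACAC-3'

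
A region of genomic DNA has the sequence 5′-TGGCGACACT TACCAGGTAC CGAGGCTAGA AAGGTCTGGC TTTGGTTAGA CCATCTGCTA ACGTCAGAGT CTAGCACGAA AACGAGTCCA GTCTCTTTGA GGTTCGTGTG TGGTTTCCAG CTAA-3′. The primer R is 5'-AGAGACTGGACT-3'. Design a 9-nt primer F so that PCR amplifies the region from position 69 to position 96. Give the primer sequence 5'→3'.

5'-GTCTAGCAC-3'

The reverse primer's reverse complement AGTCCAGTCTCT matches the template at positions 85–96; the product starts at position 69.
The forward primer is identical to the top strand over positions 69–77: GTCTAGCAC.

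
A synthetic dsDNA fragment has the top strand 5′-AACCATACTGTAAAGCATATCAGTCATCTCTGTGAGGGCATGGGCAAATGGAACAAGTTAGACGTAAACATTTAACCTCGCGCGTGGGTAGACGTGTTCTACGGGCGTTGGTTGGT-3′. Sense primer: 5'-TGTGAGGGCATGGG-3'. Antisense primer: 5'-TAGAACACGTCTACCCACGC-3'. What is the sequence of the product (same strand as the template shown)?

5'-TGTGAGGGCATGGGCAAATGGAACAAGTTAGACGTAAACATTTAACCTCGCGCGTGGGTAGACGTGTTCTA-3'

Scanning the template, TGTGAGGGCATGGG occurs at positions 31–44; this primer anneals to the bottom strand there with its 3' end pointing downstream.
Taking the reverse complement of TAGAACACGTCTACCCACGC gives GCGTGGGTAGACGTGTTCTA, found at positions 82–101 on the template; the primer anneals here to the top strand with its 3' end pointing upstream.
The product is the template from position 31 through 101 (71 bp).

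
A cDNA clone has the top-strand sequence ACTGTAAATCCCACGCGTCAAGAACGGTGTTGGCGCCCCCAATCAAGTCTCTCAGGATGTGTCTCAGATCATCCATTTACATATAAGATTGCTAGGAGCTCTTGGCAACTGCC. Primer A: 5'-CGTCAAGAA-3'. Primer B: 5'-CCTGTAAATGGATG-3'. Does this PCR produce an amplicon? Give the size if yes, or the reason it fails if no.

Primer B (CCTGTAAATGGATG) does not match the top strand, and its reverse complement CATCCATTTACAGG does not match either.
With no annealing site for primer B, no amplification occurs.

No product — primer B has no binding site in the template.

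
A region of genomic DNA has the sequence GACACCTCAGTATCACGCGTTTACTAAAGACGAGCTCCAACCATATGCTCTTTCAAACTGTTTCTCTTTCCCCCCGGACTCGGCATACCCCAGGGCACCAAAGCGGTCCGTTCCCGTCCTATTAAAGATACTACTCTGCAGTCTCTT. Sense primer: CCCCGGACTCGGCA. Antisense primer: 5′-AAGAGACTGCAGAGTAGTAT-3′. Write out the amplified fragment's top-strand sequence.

5'-CCCCGGACTCGGCATACCCCAGGGCACCAAAGCGGTCCGTTCCCGTCCTATTAAAGATACTACTCTGCAGTCTCTT-3'

The forward primer matches the template at positions 72–85.
The reverse primer's reverse complement is ATACTACTCTGCAGTCTCTT, which matches the template at positions 128–147.
The product is the template from position 72 through 147 (76 bp).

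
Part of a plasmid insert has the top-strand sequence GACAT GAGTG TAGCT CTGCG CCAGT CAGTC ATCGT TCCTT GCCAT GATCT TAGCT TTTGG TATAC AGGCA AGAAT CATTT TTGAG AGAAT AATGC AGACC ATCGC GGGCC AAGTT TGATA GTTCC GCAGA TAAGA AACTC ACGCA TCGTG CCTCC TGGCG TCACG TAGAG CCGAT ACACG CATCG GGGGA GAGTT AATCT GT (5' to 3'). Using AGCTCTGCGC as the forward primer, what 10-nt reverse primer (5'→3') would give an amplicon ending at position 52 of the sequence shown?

5'-TAAGATCATG-3'

The forward primer binds at positions 12–21; the product's 3' end on the top strand is position 52.
The reverse primer anneals to the top strand over positions 43–52, i.e. to CATGATCTTA.
Its sequence written 5'→3' is the reverse complement: TAAGATCATG.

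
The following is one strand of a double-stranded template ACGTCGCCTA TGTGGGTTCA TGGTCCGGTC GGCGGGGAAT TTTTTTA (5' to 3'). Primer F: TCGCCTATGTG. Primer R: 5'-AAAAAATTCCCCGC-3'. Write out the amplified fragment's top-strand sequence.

5'-TCGCCTATGTGGGTTCATGGTCCGGTCGGCGGGGAATTTTTT-3'

The forward primer matches the template at positions 4–14.
Taking the reverse complement of AAAAAATTCCCCGC gives GCGGGGAATTTTTT, found at positions 32–45 on the template; the primer anneals here to the top strand with its 3' end pointing upstream.
The product is the template from position 4 through 45 (42 bp).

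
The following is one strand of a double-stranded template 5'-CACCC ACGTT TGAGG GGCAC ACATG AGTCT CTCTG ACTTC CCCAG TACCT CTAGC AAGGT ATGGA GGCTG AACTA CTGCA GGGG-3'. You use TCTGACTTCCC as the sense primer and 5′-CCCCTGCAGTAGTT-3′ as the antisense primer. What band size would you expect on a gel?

53 bp

The forward primer matches the template at positions 32–42.
Taking the reverse complement of CCCCTGCAGTAGTT gives AACTACTGCAGGGG, found at positions 71–84 on the template; the primer anneals here to the top strand with its 3' end pointing upstream.
The product runs from position 32 to position 84, so its length is 84 − 32 + 1 = 53 bp.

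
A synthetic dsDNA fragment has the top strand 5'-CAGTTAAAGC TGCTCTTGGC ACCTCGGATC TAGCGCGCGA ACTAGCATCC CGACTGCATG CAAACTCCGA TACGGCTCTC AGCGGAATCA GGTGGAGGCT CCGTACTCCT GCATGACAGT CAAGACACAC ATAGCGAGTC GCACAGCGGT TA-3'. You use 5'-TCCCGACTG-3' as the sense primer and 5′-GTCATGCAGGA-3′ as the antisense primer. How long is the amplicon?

70 bp

The forward primer matches the template at positions 48–56.
Reverse complement of the reverse primer: TCCTGCATGAC. This occurs on the top strand at positions 107–117.
Product length = (reverse-primer end) − (forward-primer start) + 1 = 117 − 48 + 1 = 70 bp.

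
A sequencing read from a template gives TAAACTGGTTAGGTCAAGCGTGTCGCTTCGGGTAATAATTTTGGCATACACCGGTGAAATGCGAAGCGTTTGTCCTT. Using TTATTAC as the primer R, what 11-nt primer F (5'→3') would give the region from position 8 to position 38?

5'-GTTAGGTCAAG-3'

The reverse primer's reverse complement GTAATAA matches the template at positions 32–38; the product starts at position 8.
The forward primer is identical to the top strand over positions 8–18: GTTAGGTCAAG.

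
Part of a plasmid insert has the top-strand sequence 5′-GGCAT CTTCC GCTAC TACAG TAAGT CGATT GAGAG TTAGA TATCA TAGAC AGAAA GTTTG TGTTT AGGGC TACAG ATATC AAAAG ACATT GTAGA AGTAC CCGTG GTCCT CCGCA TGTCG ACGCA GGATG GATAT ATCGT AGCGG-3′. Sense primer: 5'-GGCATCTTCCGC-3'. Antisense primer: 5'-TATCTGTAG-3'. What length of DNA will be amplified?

78 bp

Forward primer GGCATCTTCCGC is found on the top strand at positions 1–12.
Taking the reverse complement of TATCTGTAG gives CTACAGATA, found at positions 70–78 on the template; the primer anneals here to the top strand with its 3' end pointing upstream.
The product runs from position 1 to position 78, so its length is 78 − 1 + 1 = 78 bp.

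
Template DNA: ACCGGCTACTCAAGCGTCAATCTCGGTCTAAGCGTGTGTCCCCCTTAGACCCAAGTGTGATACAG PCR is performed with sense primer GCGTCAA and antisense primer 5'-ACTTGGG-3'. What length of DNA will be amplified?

43 bp

Scanning the template, GCGTCAA occurs at positions 14–20; this primer anneals to the bottom strand there with its 3' end pointing downstream.
The reverse primer's reverse complement is CCCAAGT, which matches the template at positions 50–56.
Amplicon spans positions 14–56: 43 bp.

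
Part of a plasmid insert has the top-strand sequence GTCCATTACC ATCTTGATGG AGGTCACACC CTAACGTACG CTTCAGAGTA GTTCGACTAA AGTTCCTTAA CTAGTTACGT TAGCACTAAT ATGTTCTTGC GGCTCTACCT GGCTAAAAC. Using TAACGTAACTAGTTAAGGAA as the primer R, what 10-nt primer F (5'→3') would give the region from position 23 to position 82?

The reverse primer's reverse complement TTCCTTAACTAGTTACGTTA matches the template at positions 63–82; the product starts at position 23.
The forward primer is identical to the top strand over positions 23–32: GTCACACCCT.

5'-GTCACACCCT-3'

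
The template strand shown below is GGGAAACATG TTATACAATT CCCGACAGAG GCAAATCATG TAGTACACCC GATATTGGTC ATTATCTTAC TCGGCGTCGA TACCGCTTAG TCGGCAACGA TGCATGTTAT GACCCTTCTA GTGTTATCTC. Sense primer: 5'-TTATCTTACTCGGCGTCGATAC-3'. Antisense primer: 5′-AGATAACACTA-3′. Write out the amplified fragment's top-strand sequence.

5'-TTATCTTACTCGGCGTCGATACCGCTTAGTCGGCAACGATGCATGTTATGACCCTTCTAGTGTTATCT-3'

The forward primer matches the template at positions 62–83.
The reverse primer's reverse complement is TAGTGTTATCT, which matches the template at positions 119–129.
The product is the template from position 62 through 129 (68 bp).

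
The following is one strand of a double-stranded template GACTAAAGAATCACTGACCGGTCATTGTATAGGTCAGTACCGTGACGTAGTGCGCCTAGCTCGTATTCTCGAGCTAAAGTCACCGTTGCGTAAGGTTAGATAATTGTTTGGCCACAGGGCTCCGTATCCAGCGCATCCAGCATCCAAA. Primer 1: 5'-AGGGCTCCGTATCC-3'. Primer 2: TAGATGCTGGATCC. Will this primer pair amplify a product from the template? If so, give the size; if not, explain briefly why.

Primer 2 (TAGATGCTGGATCC) does not match the top strand, and its reverse complement GGATCCAGCATCTA does not match either.
With no annealing site for primer 2, no amplification occurs.

No product — primer 2 has no binding site in the template.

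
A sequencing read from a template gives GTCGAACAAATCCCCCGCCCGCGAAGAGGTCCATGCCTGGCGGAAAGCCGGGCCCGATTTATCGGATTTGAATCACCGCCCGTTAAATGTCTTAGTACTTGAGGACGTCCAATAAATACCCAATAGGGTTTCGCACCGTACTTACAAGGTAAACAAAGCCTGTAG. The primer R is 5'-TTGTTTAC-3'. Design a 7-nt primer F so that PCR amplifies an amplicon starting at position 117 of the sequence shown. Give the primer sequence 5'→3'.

The reverse primer's reverse complement GTAAACAA matches the template at positions 149–156; the product starts at position 117.
The forward primer is identical to the top strand over positions 117–123: TACCCAA.

5'-TACCCAA-3'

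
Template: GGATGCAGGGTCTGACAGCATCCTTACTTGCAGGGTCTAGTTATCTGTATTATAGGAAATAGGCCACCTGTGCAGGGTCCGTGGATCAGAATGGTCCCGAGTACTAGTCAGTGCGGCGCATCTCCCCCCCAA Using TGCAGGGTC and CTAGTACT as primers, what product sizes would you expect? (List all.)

The forward primer TGCAGGGTC matches the top strand at positions 4–12, 29–37, 71–79.
The reverse primer's reverse complement is AGTACTAG, matching at positions 100–107.
Each forward site pairs with the reverse site to give a product ending at position 107: sizes 104, 79, 37 bp.

104 bp, 79 bp, 37 bp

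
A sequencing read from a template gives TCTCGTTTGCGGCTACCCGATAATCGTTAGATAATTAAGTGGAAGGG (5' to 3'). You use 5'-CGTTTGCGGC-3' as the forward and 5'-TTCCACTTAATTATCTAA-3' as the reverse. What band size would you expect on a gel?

41 bp

Scanning the template, CGTTTGCGGC occurs at positions 4–13; this primer anneals to the bottom strand there with its 3' end pointing downstream.
The reverse primer's reverse complement is TTAGATAATTAAGTGGAA, which matches the template at positions 27–44.
Amplicon spans positions 4–44: 41 bp.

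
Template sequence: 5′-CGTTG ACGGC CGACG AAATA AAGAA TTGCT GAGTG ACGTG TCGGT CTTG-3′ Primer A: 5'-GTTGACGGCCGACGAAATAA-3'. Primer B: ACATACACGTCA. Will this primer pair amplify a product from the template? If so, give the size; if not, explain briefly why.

No product — primer B has no binding site in the template.

Primer B (ACATACACGTCA) does not match the top strand, and its reverse complement TGACGTGTATGT does not match either.
With no annealing site for primer B, no amplification occurs.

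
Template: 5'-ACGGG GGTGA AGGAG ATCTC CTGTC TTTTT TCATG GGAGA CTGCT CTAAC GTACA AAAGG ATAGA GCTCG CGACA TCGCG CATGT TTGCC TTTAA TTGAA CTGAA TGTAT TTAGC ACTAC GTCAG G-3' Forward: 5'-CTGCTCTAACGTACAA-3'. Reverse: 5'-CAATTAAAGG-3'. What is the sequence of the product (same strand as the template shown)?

5'-CTGCTCTAACGTACAAAAGGATAGAGCTCGCGACATCGCGCATGTTTGCCTTTAATTG-3'

Scanning the template, CTGCTCTAACGTACAA occurs at positions 41–56; this primer anneals to the bottom strand there with its 3' end pointing downstream.
The reverse primer's reverse complement is CCTTTAATTG, which matches the template at positions 89–98.
The product is the template from position 41 through 98 (58 bp).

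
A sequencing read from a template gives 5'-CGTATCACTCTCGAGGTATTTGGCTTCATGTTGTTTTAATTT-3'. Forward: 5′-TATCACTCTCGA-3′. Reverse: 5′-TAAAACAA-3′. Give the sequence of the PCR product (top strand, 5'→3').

Scanning the template, TATCACTCTCGA occurs at positions 3–14; this primer anneals to the bottom strand there with its 3' end pointing downstream.
The reverse primer's reverse complement is TTGTTTTA, which matches the template at positions 31–38.
The product is the template from position 3 through 38 (36 bp).

5'-TATCACTCTCGAGGTATTTGGCTTCATGTTGTTTTA-3'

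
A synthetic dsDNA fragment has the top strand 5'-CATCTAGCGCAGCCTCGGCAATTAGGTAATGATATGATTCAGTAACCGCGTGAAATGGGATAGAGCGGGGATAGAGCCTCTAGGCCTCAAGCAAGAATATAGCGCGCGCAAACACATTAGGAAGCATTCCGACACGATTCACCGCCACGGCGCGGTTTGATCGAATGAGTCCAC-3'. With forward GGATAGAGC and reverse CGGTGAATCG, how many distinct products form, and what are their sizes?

The forward primer GGATAGAGC matches the top strand at positions 58–66, 69–77.
The reverse primer's reverse complement is CGATTCACCG, matching at positions 135–144.
Each forward site pairs with the reverse site to give a product ending at position 144: sizes 87, 76 bp.

Two products: 87 bp, 76 bp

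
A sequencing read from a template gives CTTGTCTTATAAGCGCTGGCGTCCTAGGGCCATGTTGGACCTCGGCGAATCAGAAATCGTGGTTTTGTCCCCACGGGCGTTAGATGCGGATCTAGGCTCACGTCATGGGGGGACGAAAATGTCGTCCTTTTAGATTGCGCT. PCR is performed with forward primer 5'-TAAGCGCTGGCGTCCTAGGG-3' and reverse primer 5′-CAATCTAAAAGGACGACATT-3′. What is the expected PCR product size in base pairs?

Scanning the template, TAAGCGCTGGCGTCCTAGGG occurs at positions 10–29; this primer anneals to the bottom strand there with its 3' end pointing downstream.
Reverse complement of the reverse primer: AATGTCGTCCTTTTAGATTG. This occurs on the top strand at positions 118–137.
Amplicon spans positions 10–137: 128 bp.

128 bp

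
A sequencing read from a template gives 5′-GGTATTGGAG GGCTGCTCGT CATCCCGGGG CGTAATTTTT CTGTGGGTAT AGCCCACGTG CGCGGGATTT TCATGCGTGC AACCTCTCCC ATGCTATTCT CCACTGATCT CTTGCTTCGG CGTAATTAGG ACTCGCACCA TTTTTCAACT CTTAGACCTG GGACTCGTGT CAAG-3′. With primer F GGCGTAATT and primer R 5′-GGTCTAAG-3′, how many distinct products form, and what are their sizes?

Two products: 130 bp, 40 bp

The forward primer GGCGTAATT matches the top strand at positions 29–37, 119–127.
The reverse primer's reverse complement is CTTAGACC, matching at positions 151–158.
Each forward site pairs with the reverse site to give a product ending at position 158: sizes 130, 40 bp.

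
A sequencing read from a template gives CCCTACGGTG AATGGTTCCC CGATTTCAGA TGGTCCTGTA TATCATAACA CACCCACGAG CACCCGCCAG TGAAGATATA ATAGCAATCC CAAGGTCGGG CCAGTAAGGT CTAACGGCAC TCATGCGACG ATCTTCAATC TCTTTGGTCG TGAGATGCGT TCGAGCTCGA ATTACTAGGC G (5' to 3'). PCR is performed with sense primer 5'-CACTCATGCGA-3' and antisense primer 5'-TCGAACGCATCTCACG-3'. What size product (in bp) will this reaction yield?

Scanning the template, CACTCATGCGA occurs at positions 118–128; this primer anneals to the bottom strand there with its 3' end pointing downstream.
Reverse complement of the reverse primer: CGTGAGATGCGTTCGA. This occurs on the top strand at positions 149–164.
Amplicon spans positions 118–164: 47 bp.

47 bp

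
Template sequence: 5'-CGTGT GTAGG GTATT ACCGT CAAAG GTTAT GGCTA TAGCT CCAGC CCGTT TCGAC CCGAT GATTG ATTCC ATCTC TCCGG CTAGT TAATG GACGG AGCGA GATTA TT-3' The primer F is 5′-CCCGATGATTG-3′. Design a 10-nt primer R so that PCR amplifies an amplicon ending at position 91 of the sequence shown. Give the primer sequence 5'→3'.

The forward primer binds at positions 55–65; the product's 3' end on the top strand is position 91.
The reverse primer anneals to the top strand over positions 82–91, i.e. to TAGTTAATGG.
Its sequence written 5'→3' is the reverse complement: CCATTAACTA.

5'-CCATTAACTA-3'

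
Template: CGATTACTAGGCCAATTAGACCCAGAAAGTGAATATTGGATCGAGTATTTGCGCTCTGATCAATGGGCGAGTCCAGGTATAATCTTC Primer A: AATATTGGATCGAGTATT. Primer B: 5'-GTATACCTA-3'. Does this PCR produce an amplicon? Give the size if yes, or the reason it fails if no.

No product — primer B has no binding site in the template.

Primer B (GTATACCTA) does not match the top strand, and its reverse complement TAGGTATAC does not match either.
With no annealing site for primer B, no amplification occurs.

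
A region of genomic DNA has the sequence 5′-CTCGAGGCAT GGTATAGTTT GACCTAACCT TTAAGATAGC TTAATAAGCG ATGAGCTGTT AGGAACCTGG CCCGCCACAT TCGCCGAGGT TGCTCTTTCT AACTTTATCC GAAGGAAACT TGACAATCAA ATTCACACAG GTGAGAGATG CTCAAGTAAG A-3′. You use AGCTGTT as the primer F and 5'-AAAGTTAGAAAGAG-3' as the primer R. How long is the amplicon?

53 bp

Forward primer AGCTGTT is found on the top strand at positions 54–60.
The reverse primer's reverse complement is CTCTTTCTAACTTT, which matches the template at positions 93–106.
The product runs from position 54 to position 106, so its length is 106 − 54 + 1 = 53 bp.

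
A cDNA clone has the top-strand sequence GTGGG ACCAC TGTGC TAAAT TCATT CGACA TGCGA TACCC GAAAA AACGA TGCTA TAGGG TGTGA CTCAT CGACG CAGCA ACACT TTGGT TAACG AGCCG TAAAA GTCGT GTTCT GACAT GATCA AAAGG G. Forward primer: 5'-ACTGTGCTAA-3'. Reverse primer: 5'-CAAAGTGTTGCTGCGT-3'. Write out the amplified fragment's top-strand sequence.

Scanning the template, ACTGTGCTAA occurs at positions 9–18; this primer anneals to the bottom strand there with its 3' end pointing downstream.
Reverse complement of the reverse primer: ACGCAGCAACACTTTG. This occurs on the top strand at positions 73–88.
The product is the template from position 9 through 88 (80 bp).

5'-ACTGTGCTAAATTCATTCGACATGCGATACCCGAAAAAACGATGCTATAGGGTGTGACTCATCGACGCAGCAACACTTTG-3'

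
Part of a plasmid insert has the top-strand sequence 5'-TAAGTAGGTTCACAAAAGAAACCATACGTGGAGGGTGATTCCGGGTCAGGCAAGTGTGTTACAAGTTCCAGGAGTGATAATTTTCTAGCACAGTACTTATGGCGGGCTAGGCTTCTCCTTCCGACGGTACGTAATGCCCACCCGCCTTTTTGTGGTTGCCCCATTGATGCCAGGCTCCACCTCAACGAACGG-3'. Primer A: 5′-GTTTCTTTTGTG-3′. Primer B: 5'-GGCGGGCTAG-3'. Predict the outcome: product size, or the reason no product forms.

Primer A (GTTTCTTTTGTG) has reverse complement CACAAAAGAAAC, which matches the top strand at positions 11–22; primer A anneals to the top strand there with its 3' end pointing upstream toward position 11.
Primer B (GGCGGGCTAG) matches the top strand directly at positions 101–110; it anneals to the bottom strand with its 3' end pointing downstream toward position 110.
The 3' ends diverge (primer A extends toward position 1, primer B toward position 192), so the primers never converge on a shared product.

No product — the primers' 3' ends point away from each other.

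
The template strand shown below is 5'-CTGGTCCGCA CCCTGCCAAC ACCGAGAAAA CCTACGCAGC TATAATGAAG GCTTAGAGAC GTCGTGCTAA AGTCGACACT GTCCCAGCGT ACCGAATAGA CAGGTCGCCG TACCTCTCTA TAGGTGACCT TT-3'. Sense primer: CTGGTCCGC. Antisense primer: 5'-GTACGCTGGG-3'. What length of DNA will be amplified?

The forward primer matches the template at positions 1–9.
Reverse complement of the reverse primer: CCCAGCGTAC. This occurs on the top strand at positions 83–92.
Amplicon spans positions 1–92: 92 bp.

92 bp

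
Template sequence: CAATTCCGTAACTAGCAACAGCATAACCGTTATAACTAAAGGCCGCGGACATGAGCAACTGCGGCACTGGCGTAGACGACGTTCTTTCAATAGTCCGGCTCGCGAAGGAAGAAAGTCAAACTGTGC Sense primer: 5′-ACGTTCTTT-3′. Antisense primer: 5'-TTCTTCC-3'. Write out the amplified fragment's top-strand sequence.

5'-ACGTTCTTTCAATAGTCCGGCTCGCGAAGGAAGAA-3'

Scanning the template, ACGTTCTTT occurs at positions 79–87; this primer anneals to the bottom strand there with its 3' end pointing downstream.
Taking the reverse complement of TTCTTCC gives GGAAGAA, found at positions 107–113 on the template; the primer anneals here to the top strand with its 3' end pointing upstream.
The product is the template from position 79 through 113 (35 bp).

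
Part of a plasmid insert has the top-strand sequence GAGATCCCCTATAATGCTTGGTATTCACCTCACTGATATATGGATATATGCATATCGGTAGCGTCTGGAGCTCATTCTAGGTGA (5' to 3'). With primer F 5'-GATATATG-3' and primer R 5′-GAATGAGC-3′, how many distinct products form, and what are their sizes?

Two products: 43 bp, 35 bp

The forward primer GATATATG matches the top strand at positions 35–42, 43–50.
The reverse primer's reverse complement is GCTCATTC, matching at positions 70–77.
Each forward site pairs with the reverse site to give a product ending at position 77: sizes 43, 35 bp.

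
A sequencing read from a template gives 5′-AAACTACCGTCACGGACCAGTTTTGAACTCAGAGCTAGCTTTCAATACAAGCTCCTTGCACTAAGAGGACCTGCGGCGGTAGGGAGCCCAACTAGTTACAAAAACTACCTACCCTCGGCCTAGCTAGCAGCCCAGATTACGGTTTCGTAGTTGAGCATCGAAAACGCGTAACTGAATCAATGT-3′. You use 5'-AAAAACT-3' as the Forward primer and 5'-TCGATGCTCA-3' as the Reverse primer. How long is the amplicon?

Scanning the template, AAAAACT occurs at positions 100–106; this primer anneals to the bottom strand there with its 3' end pointing downstream.
The reverse primer's reverse complement is TGAGCATCGA, which matches the template at positions 152–161.
The product runs from position 100 to position 161, so its length is 161 − 100 + 1 = 62 bp.

62 bp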